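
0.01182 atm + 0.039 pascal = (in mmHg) 8.983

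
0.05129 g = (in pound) 0.0001131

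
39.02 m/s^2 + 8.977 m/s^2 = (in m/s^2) 48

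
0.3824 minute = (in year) 7.275e-07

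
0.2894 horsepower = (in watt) 215.8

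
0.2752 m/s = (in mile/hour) 0.6156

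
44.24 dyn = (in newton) 0.0004424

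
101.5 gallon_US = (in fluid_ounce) 1.299e+04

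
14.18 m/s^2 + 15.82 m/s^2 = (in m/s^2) 30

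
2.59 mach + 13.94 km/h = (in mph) 1981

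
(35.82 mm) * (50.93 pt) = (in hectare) 6.436e-08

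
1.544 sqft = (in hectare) 1.434e-05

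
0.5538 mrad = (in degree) 0.03173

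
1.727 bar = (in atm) 1.704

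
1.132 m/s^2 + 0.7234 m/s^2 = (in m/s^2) 1.855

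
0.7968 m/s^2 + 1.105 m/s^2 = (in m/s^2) 1.902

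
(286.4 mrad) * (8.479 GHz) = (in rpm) 2.319e+10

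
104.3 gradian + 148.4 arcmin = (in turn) 0.2676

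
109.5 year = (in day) 3.997e+04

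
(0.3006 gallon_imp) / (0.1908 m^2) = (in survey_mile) 4.45e-06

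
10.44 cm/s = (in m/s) 0.1044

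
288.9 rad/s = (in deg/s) 1.655e+04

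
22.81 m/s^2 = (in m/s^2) 22.81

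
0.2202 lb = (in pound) 0.2202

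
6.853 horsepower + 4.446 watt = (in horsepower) 6.859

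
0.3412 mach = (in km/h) 418.2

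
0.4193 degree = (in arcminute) 25.16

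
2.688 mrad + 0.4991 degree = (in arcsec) 2351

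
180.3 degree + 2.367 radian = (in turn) 0.8776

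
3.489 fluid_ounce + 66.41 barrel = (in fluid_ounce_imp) 3.716e+05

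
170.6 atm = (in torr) 1.297e+05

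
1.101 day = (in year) 0.003016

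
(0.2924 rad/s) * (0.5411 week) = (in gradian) 6.092e+06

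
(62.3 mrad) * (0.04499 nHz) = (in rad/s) 2.803e-12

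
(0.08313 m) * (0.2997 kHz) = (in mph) 55.73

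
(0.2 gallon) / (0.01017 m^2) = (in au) 4.976e-13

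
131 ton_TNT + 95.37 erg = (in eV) 3.421e+30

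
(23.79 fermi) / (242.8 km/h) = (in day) 4.083e-21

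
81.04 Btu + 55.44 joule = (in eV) 5.34e+23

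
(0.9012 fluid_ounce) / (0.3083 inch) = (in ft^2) 0.03663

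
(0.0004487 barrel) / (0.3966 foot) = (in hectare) 5.901e-08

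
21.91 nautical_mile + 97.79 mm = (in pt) 1.15e+08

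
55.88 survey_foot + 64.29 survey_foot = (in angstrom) 3.663e+11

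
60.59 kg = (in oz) 2137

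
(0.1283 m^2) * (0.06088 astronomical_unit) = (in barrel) 7.35e+09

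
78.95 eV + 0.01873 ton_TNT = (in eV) 4.891e+26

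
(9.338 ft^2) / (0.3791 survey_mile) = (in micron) 1422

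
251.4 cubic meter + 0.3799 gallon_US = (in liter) 2.514e+05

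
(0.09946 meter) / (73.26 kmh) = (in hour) 1.358e-06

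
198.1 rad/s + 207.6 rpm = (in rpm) 2099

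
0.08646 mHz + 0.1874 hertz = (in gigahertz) 1.875e-10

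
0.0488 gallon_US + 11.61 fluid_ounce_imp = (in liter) 0.5146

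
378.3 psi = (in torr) 1.956e+04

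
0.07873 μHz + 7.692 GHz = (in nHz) 7.692e+18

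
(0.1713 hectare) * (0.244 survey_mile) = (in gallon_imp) 1.48e+08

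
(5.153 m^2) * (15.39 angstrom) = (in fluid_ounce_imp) 0.0002791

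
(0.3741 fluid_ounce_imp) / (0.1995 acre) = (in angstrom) 131.7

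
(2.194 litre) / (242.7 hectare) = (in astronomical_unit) 6.043e-21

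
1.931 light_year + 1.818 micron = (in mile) 1.135e+13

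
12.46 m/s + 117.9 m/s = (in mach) 0.3828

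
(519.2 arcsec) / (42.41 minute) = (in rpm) 9.446e-06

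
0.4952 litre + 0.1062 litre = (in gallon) 0.1589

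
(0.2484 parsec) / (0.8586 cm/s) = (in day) 1.033e+13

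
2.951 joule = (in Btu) 0.002797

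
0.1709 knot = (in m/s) 0.08792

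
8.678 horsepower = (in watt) 6471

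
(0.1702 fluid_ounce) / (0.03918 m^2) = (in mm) 0.1285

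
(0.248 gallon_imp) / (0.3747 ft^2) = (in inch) 1.275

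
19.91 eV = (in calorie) 7.624e-19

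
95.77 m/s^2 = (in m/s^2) 95.77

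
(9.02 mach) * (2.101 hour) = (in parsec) 7.528e-10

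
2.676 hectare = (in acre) 6.613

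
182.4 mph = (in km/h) 293.5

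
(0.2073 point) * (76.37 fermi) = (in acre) 1.38e-21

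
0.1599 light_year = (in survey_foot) 4.963e+15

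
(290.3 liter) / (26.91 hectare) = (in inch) 4.247e-05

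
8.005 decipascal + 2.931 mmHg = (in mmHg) 2.937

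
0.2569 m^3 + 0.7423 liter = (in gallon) 68.06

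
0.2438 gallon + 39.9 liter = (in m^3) 0.04082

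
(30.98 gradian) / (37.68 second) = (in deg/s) 0.74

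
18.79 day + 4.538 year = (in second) 1.447e+08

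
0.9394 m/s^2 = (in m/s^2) 0.9394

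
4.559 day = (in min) 6565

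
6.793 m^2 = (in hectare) 0.0006793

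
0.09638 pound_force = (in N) 0.4287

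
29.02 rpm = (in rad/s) 3.039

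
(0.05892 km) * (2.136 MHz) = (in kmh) 4.531e+08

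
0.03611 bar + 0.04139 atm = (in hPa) 78.05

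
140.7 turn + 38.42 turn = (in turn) 179.1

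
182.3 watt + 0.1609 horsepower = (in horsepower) 0.4054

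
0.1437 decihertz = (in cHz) 1.437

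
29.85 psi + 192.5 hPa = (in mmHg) 1688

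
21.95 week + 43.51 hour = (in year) 0.4259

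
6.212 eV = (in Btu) 9.433e-22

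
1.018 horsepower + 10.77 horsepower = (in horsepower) 11.79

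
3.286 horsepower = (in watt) 2450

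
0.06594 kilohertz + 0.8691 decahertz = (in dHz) 746.3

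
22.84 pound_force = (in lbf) 22.84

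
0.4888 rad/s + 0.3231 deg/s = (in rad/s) 0.4944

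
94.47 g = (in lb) 0.2083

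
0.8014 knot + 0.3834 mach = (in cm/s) 1.31e+04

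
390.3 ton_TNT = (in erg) 1.633e+19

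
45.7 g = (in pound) 0.1008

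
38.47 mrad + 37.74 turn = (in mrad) 2.372e+05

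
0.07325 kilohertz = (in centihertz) 7325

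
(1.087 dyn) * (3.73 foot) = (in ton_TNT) 2.954e-15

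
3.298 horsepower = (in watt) 2459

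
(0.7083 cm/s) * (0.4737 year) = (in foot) 3.471e+05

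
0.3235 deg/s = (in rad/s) 0.005646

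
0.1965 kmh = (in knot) 0.1061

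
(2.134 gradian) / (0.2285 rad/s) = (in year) 4.652e-09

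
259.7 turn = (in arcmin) 5.61e+06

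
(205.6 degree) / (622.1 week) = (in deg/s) 5.465e-07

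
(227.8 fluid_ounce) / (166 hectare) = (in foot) 1.331e-08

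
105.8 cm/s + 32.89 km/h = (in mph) 22.8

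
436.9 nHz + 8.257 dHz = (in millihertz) 825.7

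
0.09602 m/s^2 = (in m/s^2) 0.09602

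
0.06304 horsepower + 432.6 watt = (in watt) 479.6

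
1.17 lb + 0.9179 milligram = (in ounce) 18.72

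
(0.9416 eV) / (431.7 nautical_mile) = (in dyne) 1.887e-20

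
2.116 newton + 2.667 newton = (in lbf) 1.075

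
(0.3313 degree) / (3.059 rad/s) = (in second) 0.00189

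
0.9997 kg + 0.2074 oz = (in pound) 2.217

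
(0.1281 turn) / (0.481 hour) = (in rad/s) 0.0004648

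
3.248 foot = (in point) 2806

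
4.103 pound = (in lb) 4.103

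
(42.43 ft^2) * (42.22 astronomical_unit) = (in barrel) 1.566e+14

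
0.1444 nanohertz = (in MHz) 1.444e-16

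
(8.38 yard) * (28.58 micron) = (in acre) 5.412e-08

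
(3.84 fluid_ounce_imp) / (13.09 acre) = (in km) 2.06e-12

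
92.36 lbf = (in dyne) 4.108e+07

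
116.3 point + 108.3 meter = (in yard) 118.5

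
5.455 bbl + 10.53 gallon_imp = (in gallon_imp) 201.3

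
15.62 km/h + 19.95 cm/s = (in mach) 0.01333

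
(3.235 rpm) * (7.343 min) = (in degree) 8552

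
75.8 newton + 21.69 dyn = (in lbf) 17.04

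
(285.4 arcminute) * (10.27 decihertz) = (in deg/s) 4.885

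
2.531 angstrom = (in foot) 8.304e-10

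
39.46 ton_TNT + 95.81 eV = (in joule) 1.651e+11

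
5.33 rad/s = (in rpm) 50.9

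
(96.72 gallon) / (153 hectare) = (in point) 0.0006783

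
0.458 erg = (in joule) 4.58e-08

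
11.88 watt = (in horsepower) 0.01593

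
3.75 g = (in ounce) 0.1323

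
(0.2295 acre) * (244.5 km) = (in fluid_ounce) 7.678e+12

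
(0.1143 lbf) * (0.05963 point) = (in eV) 6.676e+13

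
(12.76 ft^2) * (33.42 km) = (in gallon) 1.047e+07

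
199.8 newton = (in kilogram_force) 20.37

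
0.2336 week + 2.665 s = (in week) 0.2336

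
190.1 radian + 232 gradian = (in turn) 30.84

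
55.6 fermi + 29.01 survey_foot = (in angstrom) 8.842e+10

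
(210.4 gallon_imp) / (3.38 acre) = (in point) 0.1982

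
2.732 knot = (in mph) 3.144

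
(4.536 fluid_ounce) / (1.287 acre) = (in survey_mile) 1.6e-11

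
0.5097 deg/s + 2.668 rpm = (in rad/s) 0.2883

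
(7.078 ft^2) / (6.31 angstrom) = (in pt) 2.954e+12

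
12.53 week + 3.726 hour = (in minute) 1.265e+05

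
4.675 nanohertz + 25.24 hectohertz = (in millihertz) 2.524e+06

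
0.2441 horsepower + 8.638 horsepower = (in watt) 6623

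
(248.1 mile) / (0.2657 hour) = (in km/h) 1503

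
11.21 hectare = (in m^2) 1.121e+05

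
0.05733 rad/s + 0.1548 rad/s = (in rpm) 2.026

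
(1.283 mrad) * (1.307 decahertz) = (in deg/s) 0.9608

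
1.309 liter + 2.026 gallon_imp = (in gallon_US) 2.779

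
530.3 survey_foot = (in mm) 1.616e+05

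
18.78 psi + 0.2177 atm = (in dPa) 1.515e+06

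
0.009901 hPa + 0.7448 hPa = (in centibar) 0.07547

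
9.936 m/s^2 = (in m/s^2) 9.936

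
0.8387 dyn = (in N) 8.387e-06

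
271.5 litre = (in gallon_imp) 59.72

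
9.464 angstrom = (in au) 6.326e-21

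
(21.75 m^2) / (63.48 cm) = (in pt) 9.712e+04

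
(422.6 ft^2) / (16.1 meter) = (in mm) 2439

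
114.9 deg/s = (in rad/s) 2.005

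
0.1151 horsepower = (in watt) 85.83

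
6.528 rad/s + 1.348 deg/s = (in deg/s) 375.4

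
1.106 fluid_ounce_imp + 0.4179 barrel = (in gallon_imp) 14.62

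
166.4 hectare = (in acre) 411.2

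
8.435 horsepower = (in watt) 6290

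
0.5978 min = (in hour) 0.009963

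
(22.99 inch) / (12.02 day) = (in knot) 1.093e-06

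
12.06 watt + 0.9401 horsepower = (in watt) 713.1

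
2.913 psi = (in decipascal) 2.008e+05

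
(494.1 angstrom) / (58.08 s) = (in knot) 1.654e-09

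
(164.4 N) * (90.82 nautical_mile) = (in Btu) 2.621e+04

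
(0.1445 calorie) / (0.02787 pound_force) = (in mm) 4877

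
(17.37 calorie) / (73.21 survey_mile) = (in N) 0.0006168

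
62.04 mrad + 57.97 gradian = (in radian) 0.9726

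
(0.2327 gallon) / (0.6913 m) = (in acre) 3.149e-07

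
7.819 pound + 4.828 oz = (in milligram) 3.684e+06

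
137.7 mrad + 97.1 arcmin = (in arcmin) 570.5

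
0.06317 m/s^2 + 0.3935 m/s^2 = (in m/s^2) 0.4567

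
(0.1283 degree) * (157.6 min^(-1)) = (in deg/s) 0.337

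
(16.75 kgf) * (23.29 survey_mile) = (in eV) 3.843e+25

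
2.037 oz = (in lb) 0.1273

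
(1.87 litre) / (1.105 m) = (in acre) 4.182e-07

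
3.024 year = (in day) 1104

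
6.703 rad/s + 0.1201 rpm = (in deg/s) 384.8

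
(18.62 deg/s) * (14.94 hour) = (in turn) 2782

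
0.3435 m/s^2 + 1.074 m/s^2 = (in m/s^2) 1.417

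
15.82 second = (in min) 0.2637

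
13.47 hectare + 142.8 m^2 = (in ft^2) 1.451e+06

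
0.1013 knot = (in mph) 0.1166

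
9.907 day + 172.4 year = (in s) 5.438e+09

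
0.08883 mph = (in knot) 0.07719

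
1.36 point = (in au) 3.207e-15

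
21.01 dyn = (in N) 0.0002101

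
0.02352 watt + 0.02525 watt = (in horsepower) 6.54e-05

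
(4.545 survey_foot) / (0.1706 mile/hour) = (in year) 5.76e-07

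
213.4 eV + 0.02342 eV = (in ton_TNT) 8.173e-27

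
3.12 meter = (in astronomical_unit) 2.086e-11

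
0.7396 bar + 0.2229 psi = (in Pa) 7.55e+04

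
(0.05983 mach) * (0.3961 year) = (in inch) 1.002e+10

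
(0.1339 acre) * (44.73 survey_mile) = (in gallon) 1.03e+10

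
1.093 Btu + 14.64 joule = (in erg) 1.168e+10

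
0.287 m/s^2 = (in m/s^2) 0.287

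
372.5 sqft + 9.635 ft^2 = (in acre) 0.008773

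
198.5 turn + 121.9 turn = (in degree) 1.153e+05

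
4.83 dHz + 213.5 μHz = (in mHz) 483.2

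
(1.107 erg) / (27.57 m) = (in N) 4.015e-09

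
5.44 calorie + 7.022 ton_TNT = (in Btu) 2.785e+07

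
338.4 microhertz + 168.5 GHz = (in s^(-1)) 1.685e+11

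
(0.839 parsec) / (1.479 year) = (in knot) 1.079e+09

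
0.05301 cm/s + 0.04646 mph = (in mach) 6.255e-05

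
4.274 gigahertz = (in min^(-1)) 2.564e+11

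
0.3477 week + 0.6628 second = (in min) 3505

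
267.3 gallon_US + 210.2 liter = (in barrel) 7.686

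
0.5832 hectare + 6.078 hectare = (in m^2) 6.661e+04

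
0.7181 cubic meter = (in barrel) 4.517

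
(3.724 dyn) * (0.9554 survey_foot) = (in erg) 108.4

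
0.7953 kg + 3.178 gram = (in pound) 1.76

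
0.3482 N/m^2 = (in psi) 5.05e-05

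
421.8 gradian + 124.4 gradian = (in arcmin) 2.949e+04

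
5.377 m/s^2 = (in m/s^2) 5.377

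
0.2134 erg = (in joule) 2.134e-08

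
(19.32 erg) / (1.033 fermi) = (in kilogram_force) 1.907e+08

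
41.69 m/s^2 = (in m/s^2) 41.69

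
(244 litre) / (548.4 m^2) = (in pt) 1.261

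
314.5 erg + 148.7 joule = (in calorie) 35.54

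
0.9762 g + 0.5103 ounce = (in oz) 0.5447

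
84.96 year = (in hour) 7.442e+05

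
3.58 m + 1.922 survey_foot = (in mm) 4166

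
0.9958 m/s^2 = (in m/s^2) 0.9958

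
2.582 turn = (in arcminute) 5.577e+04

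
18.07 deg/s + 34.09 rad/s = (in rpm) 328.5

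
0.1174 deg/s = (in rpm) 0.01957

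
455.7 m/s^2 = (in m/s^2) 455.7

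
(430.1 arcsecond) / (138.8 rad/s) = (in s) 1.502e-05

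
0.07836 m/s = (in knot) 0.1523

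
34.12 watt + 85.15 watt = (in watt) 119.3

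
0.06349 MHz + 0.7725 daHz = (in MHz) 0.0635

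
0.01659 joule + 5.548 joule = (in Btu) 0.005274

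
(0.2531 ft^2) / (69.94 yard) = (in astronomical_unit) 2.458e-15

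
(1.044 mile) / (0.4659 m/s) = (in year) 0.0001144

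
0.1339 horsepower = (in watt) 99.85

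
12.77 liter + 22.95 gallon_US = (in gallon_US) 26.32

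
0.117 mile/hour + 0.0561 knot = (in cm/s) 8.116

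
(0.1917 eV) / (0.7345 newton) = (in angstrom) 4.182e-10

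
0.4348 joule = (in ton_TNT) 1.039e-10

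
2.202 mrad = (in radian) 0.002202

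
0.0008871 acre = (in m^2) 3.59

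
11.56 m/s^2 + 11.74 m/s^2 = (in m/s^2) 23.3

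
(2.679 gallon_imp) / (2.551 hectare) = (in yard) 5.221e-07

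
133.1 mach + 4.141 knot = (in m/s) 4.532e+04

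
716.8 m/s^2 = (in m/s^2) 716.8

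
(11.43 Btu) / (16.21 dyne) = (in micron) 7.439e+13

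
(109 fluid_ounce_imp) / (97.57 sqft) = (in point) 0.9685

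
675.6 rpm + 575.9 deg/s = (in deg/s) 4630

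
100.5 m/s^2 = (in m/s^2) 100.5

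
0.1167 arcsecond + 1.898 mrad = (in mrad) 1.899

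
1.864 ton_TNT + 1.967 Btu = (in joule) 7.799e+09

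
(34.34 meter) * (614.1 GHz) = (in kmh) 7.592e+13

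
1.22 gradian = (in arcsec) 3953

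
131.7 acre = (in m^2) 5.33e+05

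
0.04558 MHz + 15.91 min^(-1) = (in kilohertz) 45.58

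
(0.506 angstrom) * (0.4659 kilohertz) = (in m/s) 2.357e-08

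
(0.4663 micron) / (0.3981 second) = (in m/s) 1.171e-06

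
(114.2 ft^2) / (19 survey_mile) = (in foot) 0.001138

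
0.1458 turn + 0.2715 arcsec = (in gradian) 58.32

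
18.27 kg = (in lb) 40.28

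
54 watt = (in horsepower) 0.07242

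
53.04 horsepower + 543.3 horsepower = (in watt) 4.447e+05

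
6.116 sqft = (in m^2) 0.5682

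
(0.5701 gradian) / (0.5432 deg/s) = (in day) 1.093e-05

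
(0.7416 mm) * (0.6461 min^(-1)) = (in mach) 2.345e-08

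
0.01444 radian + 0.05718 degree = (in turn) 0.002457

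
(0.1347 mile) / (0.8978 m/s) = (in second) 241.5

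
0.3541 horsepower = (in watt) 264.1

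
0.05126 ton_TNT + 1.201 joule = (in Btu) 2.033e+05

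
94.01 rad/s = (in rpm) 897.7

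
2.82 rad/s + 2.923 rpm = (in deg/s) 179.1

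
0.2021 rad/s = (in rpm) 1.93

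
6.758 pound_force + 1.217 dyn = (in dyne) 3.006e+06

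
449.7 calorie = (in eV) 1.174e+22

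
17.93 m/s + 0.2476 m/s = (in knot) 35.33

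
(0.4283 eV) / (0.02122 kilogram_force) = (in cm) 3.298e-17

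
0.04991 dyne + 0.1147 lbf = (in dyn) 5.102e+04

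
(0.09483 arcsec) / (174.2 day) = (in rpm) 2.917e-13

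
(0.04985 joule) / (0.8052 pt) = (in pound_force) 39.45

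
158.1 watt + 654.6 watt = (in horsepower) 1.09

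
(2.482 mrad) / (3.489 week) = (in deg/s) 6.739e-08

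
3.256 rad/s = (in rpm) 31.09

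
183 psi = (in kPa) 1262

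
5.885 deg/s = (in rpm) 0.9808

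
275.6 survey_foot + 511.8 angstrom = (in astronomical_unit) 5.615e-10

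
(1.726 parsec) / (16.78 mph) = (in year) 2.251e+08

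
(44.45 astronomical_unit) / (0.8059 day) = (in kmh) 3.438e+08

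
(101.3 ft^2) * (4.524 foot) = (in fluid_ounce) 4.388e+05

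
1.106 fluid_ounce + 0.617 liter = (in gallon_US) 0.1716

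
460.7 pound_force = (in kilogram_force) 209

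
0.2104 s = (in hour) 5.844e-05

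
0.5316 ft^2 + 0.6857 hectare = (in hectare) 0.6857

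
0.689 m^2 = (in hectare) 6.89e-05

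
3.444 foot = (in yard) 1.148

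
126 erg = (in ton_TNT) 3.011e-15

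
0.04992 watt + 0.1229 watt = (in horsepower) 0.0002318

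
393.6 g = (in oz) 13.88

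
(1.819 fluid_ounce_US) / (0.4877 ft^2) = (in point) 3.366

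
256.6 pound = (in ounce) 4106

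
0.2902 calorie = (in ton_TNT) 2.902e-10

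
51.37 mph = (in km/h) 82.67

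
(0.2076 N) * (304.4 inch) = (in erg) 1.605e+07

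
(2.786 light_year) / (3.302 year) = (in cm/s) 2.531e+10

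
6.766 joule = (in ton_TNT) 1.617e-09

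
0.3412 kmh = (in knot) 0.1842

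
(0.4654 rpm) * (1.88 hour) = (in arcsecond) 6.804e+07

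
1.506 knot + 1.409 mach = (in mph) 1075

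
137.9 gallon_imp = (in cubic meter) 0.6269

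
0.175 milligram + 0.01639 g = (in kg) 1.656e-05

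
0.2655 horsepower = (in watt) 198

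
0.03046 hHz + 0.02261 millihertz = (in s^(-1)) 3.046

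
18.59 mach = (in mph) 1.416e+04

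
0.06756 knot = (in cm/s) 3.476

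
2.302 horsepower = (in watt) 1717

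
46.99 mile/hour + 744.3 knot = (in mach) 1.186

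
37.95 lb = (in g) 1.721e+04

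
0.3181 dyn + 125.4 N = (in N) 125.4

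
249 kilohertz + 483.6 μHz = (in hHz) 2490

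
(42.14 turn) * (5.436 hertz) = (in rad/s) 1439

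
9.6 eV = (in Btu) 1.458e-21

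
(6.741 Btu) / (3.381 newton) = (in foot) 6901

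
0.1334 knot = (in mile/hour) 0.1535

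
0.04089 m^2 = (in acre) 1.01e-05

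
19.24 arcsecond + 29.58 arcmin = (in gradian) 0.5537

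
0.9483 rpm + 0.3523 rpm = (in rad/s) 0.1362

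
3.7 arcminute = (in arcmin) 3.7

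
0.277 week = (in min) 2792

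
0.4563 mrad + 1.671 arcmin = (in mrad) 0.9424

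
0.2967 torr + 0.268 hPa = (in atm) 0.0006549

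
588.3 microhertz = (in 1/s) 0.0005883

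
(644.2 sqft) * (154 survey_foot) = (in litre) 2.809e+06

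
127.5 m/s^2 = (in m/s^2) 127.5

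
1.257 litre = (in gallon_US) 0.3321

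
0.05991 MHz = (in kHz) 59.91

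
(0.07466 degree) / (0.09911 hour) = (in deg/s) 0.0002093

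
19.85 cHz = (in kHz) 0.0001985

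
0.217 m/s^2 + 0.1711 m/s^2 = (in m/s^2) 0.3881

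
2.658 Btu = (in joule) 2804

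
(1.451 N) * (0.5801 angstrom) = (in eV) 5.254e+08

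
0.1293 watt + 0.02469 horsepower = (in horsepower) 0.02486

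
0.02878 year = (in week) 1.501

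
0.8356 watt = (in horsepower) 0.001121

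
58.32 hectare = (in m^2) 5.832e+05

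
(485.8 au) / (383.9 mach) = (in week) 919.3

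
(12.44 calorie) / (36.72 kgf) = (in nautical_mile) 7.805e-05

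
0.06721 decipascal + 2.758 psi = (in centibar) 19.02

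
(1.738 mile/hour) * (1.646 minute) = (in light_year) 8.111e-15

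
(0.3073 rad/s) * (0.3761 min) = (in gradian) 441.5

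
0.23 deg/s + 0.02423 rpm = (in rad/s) 0.006552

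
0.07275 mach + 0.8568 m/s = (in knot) 49.82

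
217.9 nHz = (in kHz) 2.179e-10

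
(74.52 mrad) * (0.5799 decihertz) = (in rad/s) 0.004321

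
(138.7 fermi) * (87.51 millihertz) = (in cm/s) 1.214e-12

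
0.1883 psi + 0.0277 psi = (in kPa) 1.489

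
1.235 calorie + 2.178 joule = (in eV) 4.585e+19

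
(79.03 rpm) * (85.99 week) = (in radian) 4.304e+08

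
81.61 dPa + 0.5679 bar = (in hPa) 568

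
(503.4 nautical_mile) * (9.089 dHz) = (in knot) 1.647e+06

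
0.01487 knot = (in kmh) 0.02754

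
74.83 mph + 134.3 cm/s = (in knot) 67.64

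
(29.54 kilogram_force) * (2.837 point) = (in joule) 0.2899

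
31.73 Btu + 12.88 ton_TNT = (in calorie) 1.288e+10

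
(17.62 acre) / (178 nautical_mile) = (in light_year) 2.286e-17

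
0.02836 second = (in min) 0.0004727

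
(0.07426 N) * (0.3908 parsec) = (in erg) 8.955e+21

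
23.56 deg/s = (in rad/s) 0.4112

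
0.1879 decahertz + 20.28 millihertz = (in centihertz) 189.9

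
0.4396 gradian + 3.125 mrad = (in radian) 0.01003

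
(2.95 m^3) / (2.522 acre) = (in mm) 0.289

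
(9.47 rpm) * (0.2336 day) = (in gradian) 1.274e+06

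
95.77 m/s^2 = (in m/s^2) 95.77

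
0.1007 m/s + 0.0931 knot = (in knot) 0.2888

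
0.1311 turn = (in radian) 0.8237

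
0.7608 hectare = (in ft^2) 8.189e+04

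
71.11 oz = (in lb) 4.444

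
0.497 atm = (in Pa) 5.036e+04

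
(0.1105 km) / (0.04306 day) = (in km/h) 0.1069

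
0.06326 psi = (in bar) 0.004362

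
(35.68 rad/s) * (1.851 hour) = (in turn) 3.784e+04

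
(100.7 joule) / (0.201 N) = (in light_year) 5.296e-14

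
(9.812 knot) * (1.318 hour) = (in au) 1.601e-07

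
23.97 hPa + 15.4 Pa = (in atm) 0.02381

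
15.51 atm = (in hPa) 1.572e+04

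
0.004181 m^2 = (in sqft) 0.045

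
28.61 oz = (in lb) 1.788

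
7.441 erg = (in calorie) 1.778e-07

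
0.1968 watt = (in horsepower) 0.0002639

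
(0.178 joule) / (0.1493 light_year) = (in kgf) 1.285e-17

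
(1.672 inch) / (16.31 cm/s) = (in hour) 7.233e-05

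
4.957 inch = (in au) 8.416e-13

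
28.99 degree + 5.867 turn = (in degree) 2141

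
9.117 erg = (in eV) 5.69e+12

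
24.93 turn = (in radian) 156.6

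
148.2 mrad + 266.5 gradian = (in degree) 248.3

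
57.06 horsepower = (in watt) 4.255e+04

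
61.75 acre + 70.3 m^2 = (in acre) 61.77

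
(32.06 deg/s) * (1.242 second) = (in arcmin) 2389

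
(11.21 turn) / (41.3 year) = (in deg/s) 3.098e-06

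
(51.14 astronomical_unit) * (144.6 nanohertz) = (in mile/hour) 2.475e+06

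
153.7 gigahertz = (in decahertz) 1.537e+10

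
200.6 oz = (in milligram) 5.687e+06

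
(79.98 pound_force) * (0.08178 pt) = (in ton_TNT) 2.453e-12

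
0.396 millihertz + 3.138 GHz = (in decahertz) 3.138e+08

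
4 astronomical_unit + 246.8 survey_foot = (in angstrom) 5.984e+21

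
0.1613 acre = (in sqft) 7026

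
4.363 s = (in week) 7.214e-06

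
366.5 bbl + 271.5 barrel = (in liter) 1.014e+05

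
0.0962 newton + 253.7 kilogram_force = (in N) 2488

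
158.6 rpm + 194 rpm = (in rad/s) 36.92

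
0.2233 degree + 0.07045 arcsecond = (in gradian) 0.2481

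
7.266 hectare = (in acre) 17.95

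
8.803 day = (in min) 1.268e+04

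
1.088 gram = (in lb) 0.002399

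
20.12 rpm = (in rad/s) 2.107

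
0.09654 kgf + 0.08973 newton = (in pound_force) 0.233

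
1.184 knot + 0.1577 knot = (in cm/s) 69.02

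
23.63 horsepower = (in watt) 1.762e+04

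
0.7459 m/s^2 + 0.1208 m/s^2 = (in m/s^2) 0.8667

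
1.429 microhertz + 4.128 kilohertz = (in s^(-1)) 4128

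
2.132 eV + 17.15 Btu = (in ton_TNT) 4.325e-06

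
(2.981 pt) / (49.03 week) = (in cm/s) 3.546e-09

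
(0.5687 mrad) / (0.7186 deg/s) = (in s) 0.04534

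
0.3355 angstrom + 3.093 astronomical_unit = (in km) 4.627e+08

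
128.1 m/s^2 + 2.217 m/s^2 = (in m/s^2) 130.3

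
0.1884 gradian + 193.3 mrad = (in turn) 0.03124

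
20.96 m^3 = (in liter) 2.096e+04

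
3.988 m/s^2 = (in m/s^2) 3.988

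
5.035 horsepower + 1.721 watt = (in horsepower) 5.037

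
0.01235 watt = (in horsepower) 1.656e-05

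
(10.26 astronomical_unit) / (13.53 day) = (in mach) 3856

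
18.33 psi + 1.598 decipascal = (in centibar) 126.4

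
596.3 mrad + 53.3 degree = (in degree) 87.47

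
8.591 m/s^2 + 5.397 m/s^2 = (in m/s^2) 13.99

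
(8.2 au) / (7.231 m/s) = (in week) 2.805e+05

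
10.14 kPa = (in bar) 0.1014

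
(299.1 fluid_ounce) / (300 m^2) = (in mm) 0.02948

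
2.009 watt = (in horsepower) 0.002694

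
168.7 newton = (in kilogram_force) 17.2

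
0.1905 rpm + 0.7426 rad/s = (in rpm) 7.282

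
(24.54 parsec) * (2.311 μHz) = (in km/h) 6.3e+12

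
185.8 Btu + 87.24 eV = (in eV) 1.224e+24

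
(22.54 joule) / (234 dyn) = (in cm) 9.632e+05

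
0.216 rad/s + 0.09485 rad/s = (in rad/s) 0.3109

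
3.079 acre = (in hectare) 1.246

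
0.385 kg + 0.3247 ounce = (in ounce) 13.91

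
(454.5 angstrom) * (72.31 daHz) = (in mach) 9.652e-08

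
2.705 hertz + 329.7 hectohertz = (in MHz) 0.03297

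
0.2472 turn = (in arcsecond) 3.204e+05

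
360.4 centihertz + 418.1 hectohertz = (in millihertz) 4.181e+07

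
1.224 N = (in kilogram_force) 0.1248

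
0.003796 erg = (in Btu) 3.598e-13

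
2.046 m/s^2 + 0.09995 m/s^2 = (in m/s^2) 2.146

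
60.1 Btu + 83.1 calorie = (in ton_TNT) 1.524e-05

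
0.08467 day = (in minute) 121.9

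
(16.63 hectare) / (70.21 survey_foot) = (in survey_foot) 2.55e+04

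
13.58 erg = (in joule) 1.358e-06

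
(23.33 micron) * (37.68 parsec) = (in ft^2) 2.92e+14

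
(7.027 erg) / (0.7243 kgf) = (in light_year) 1.046e-23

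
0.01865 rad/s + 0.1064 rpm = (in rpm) 0.2845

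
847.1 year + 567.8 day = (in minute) 4.461e+08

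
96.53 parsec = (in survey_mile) 1.851e+15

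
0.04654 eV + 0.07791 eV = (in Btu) 1.89e-23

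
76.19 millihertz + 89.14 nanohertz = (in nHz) 7.619e+07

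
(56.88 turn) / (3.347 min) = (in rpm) 16.99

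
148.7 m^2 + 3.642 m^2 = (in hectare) 0.01523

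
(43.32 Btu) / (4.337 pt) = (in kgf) 3.046e+06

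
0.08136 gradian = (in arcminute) 4.393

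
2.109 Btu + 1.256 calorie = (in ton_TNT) 5.331e-07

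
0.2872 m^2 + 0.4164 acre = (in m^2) 1685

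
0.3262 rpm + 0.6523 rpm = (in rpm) 0.9785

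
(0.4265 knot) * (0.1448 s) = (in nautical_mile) 1.715e-05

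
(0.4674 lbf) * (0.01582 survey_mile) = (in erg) 5.293e+08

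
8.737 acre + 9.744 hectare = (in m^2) 1.328e+05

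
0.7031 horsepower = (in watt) 524.3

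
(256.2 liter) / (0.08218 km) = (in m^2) 0.003118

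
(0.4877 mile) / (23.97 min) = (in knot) 1.061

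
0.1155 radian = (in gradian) 7.353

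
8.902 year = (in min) 4.679e+06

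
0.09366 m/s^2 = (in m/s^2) 0.09366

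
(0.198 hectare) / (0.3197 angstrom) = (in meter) 6.193e+13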